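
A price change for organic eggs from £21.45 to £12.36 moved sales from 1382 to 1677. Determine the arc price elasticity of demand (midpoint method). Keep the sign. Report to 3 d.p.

ΔQ = 1677 − 1382 = 295; ΔP = 12.36 − 21.45 = -9.09.
Midpoints: P̄ = 16.91, Q̄ = 1529.5.
ε = (ΔQ/ΔP)(P̄/Q̄) = (295/-9.09)(16.91/1529.5).

-0.359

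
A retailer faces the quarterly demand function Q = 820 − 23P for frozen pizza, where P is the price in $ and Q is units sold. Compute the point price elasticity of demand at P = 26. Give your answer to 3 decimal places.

-2.694

At P = 26, Q = 222.
dQ/dP = −23.
ε = (dQ/dP)(P/Q) = (-23)(26/222).
|ε| > 1, so demand is elastic at this price.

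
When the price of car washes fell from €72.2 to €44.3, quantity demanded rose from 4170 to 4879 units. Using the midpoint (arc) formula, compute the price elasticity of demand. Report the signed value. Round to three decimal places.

-0.327

ΔQ = 4879 − 4170 = 709; ΔP = 44.3 − 72.2 = -27.9.
Midpoints: P̄ = 58.25, Q̄ = 4524.5.
ε = (ΔQ/ΔP)(P̄/Q̄) = (709/-27.9)(58.25/4524.5).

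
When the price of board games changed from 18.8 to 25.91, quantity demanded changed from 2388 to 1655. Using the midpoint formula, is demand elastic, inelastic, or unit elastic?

Arc ε ≈ -1.140.
|ε| = 1.14 > 1.

elastic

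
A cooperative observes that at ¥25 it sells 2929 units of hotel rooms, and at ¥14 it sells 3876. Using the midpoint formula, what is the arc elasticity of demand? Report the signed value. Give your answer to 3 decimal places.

-0.493

ΔQ = 3876 − 2929 = 947; ΔP = 14 − 25 = -11.
Midpoints: P̄ = 19.50, Q̄ = 3402.5.
ε = (ΔQ/ΔP)(P̄/Q̄) = (947/-11)(19.50/3402.5).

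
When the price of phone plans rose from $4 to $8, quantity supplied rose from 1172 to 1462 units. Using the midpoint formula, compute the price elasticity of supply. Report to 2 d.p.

0.33

ΔQ = 1462 − 1172 = 290; ΔP = 8 − 4 = 4.
Midpoints: P̄ = 6.00, Q̄ = 1317.0.
ε_s = (ΔQ/ΔP)(P̄/Q̄) = (290/4)(6.00/1317.0).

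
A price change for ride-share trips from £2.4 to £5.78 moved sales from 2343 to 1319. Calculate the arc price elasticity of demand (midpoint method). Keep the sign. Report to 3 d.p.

-0.677

ΔQ = 1319 − 2343 = -1024; ΔP = 5.78 − 2.4 = 3.38.
Midpoints: P̄ = 4.09, Q̄ = 1831.0.
ε = (ΔQ/ΔP)(P̄/Q̄) = (-1024/3.38)(4.09/1831.0).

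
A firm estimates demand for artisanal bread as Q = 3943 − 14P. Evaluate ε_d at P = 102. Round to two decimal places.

-0.57

At P = 102, Q = 2515.
dQ/dP = −14.
ε = (dQ/dP)(P/Q) = (-14)(102/2515).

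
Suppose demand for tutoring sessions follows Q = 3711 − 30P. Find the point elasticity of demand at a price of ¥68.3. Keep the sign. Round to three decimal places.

At P = 68.3, Q = 1662.
dQ/dP = −30.
ε = (dQ/dP)(P/Q) = (-30)(68.3/1662).

-1.233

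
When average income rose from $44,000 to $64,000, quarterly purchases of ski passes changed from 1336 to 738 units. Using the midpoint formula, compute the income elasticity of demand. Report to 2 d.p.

ΔQ = -598, ΔI = 20000. Midpoints: Ī = 54,000, Q̄ = 1037.0.
ε_I = (ΔQ/ΔI)(Ī/Q̄) = (-598/20000)(54000/1037.0).

-1.56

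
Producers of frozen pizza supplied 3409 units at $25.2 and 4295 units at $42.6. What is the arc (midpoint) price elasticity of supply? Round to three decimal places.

0.448

ΔQ = 4295 − 3409 = 886; ΔP = 42.6 − 25.2 = 17.4.
Midpoints: P̄ = 33.90, Q̄ = 3852.0.
ε_s = (ΔQ/ΔP)(P̄/Q̄) = (886/17.4)(33.90/3852.0).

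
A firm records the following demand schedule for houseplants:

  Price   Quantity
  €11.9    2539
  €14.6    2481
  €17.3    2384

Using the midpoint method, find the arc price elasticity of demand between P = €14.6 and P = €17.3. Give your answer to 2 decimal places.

At P = 14.6, Q = 2481; at P = 17.3, Q = 2384.
ΔQ = -97, ΔP = 2.7. Midpoints: P̄ = 15.95, Q̄ = 2432.5.
ε = (ΔQ/ΔP)(P̄/Q̄) = (-97/2.7)(15.95/2432.5).

-0.24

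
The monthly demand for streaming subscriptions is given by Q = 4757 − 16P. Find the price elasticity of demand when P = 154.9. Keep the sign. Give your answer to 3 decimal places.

At P = 154.9, Q = 2278.600.
dQ/dP = −16.
ε = (dQ/dP)(P/Q) = (-16)(154.9/2278.600).
|ε| > 1, so demand is elastic at this price.

-1.088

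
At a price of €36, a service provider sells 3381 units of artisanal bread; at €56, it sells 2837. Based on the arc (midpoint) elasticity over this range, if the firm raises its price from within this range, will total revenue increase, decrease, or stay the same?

increase

Arc ε = (-544/20)(46.00/3109.0) ≈ -0.402.
|ε| = 0.40 < 1, so demand is inelastic. A price rise therefore raises total revenue.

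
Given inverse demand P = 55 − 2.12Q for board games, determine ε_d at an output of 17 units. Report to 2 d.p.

At Q = 17, P = 55 − 2.12(17) = 18.96.
dP/dQ = −2.12, so dQ/dP = 1/(−2.12) = -0.472.
ε = (dQ/dP)(P/Q) = (-0.472)(18.96/17).

-0.53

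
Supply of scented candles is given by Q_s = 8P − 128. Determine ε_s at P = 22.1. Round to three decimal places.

3.623

At P = 22.1, Q_s = 48.80.
dQ_s/dP = 8.
ε_s = (dQ_s/dP)(P/Q_s) = (8)(22.1/48.80).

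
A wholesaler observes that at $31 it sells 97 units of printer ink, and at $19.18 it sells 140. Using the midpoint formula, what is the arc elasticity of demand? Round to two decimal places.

ΔQ = 140 − 97 = 43; ΔP = 19.18 − 31 = -11.82.
Midpoints: P̄ = 25.09, Q̄ = 118.5.
ε = (ΔQ/ΔP)(P̄/Q̄) = (43/-11.82)(25.09/118.5).

-0.77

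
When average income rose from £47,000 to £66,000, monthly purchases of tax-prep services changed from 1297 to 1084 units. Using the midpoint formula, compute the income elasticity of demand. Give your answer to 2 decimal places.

-0.53

ΔQ = -213, ΔI = 19000. Midpoints: Ī = 56,500, Q̄ = 1190.5.
ε_I = (ΔQ/ΔI)(Ī/Q̄) = (-213/19000)(56500/1190.5).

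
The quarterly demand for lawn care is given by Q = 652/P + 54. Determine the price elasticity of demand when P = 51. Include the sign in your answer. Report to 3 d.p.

-0.191

At P = 51, Q = 66.784.
dQ/dP = −652/P² = -0.251.
ε = (dQ/dP)(P/Q) = (-0.251)(51/66.784).
|ε| < 1, so demand is inelastic at this price.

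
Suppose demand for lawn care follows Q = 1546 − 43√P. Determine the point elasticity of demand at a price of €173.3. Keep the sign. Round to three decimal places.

-0.289

At P = 173.3, Q = 979.933.
dQ/dP = −43/(2√P) = -1.633.
ε = (dQ/dP)(P/Q) = (-1.633)(173.3/979.933).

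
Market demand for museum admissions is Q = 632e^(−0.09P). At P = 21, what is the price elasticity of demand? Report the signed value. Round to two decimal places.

-1.89

At P = 21, Q = 95.477.
dQ/dP = −0.09·632e^(−0.09P) = −0.09Q = -8.593.
ε = (dQ/dP)(P/Q) = (-8.593)(21/95.477).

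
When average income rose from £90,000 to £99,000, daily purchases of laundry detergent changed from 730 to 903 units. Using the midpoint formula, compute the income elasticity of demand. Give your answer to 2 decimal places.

ΔQ = 173, ΔI = 9000. Midpoints: Ī = 94,500, Q̄ = 816.5.
ε_I = (ΔQ/ΔI)(Ī/Q̄) = (173/9000)(94500/816.5).
ε_I > 0, so the good is normal.

2.22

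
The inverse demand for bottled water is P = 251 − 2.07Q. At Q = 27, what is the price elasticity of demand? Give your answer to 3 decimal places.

-3.491

At Q = 27, P = 251 − 2.07(27) = 195.11.
dP/dQ = −2.07, so dQ/dP = 1/(−2.07) = -0.483.
ε = (dQ/dP)(P/Q) = (-0.483)(195.11/27).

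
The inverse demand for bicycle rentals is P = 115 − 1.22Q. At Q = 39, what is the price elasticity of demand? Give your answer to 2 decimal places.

-1.42

At Q = 39, P = 115 − 1.22(39) = 67.42.
dP/dQ = −1.22, so dQ/dP = 1/(−1.22) = -0.820.
ε = (dQ/dP)(P/Q) = (-0.820)(67.42/39).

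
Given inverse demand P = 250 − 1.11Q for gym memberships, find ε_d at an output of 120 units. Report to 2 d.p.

-0.88

At Q = 120, P = 250 − 1.11(120) = 116.80.
dP/dQ = −1.11, so dQ/dP = 1/(−1.11) = -0.901.
ε = (dQ/dP)(P/Q) = (-0.901)(116.80/120).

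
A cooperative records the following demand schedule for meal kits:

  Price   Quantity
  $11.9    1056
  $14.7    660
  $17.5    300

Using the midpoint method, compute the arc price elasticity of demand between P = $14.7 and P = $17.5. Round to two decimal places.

At P = 14.7, Q = 660; at P = 17.5, Q = 300.
ΔQ = -360, ΔP = 2.8. Midpoints: P̄ = 16.10, Q̄ = 480.0.
ε = (ΔQ/ΔP)(P̄/Q̄) = (-360/2.8)(16.10/480.0).

-4.31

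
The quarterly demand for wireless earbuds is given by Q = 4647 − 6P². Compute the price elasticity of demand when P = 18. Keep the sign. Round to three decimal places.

At P = 18, Q = 2703.
dQ/dP = −12P = -216.
ε = (dQ/dP)(P/Q) = (-216)(18/2703).
|ε| > 1, so demand is elastic at this price.

-1.438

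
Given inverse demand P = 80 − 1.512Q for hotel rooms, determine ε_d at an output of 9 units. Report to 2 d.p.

At Q = 9, P = 80 − 1.512(9) = 66.39.
dP/dQ = −1.512, so dQ/dP = 1/(−1.512) = -0.661.
ε = (dQ/dP)(P/Q) = (-0.661)(66.39/9).

-4.88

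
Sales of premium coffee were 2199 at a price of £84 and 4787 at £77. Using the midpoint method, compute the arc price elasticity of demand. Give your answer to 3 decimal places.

ΔQ = 4787 − 2199 = 2588; ΔP = 77 − 84 = -7.
Midpoints: P̄ = 80.50, Q̄ = 3493.0.
ε = (ΔQ/ΔP)(P̄/Q̄) = (2588/-7)(80.50/3493.0).

-8.520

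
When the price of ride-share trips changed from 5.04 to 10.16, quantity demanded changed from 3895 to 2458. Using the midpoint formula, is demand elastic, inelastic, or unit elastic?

Arc ε ≈ -0.672.
|ε| = 0.67 < 1.

inelastic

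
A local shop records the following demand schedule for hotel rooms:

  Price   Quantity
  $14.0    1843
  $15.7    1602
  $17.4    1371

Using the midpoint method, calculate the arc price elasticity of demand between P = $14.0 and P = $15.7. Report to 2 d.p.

-1.22

At P = 14.0, Q = 1843; at P = 15.7, Q = 1602.
ΔQ = -241, ΔP = 1.7. Midpoints: P̄ = 14.85, Q̄ = 1722.5.
ε = (ΔQ/ΔP)(P̄/Q̄) = (-241/1.7)(14.85/1722.5).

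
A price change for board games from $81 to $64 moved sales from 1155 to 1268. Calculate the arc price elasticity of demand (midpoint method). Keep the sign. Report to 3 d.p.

-0.398

ΔQ = 1268 − 1155 = 113; ΔP = 64 − 81 = -17.
Midpoints: P̄ = 72.50, Q̄ = 1211.5.
ε = (ΔQ/ΔP)(P̄/Q̄) = (113/-17)(72.50/1211.5).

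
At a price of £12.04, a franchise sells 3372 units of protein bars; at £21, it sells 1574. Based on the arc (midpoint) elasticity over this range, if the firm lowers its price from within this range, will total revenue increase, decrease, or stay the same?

Arc ε = (-1798/8.96)(16.52/2473.0) ≈ -1.341.
|ε| = 1.34 > 1, so demand is elastic. A price cut therefore raises total revenue.

increase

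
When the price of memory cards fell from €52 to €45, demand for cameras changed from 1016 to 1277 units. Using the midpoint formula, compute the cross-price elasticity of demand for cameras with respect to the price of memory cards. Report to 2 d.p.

ΔQ_x = 1277 − 1016 = 261; ΔP_y = 45 − 52 = -7.
Midpoints: P̄_y = 48.50, Q̄_x = 1146.5.
ε_xy = (ΔQ_x/ΔP_y)(P̄_y/Q̄_x) = (261/-7)(48.50/1146.5).
ε_xy < 0, so the goods are complements.

-1.58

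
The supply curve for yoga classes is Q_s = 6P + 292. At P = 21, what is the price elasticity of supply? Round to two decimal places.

At P = 21, Q_s = 418.
dQ_s/dP = 6.
ε_s = (dQ_s/dP)(P/Q_s) = (6)(21/418).

0.30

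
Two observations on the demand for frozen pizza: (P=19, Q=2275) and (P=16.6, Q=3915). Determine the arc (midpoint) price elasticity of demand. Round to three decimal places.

-3.930

ΔQ = 3915 − 2275 = 1640; ΔP = 16.6 − 19 = -2.4.
Midpoints: P̄ = 17.80, Q̄ = 3095.0.
ε = (ΔQ/ΔP)(P̄/Q̄) = (1640/-2.4)(17.80/3095.0).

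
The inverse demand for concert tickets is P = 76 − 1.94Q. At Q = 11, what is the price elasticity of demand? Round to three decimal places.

At Q = 11, P = 76 − 1.94(11) = 54.66.
dP/dQ = −1.94, so dQ/dP = 1/(−1.94) = -0.515.
ε = (dQ/dP)(P/Q) = (-0.515)(54.66/11).

-2.561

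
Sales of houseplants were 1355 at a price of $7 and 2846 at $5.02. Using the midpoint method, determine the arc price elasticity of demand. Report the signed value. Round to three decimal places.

-2.155

ΔQ = 2846 − 1355 = 1491; ΔP = 5.02 − 7 = -1.98.
Midpoints: P̄ = 6.01, Q̄ = 2100.5.
ε = (ΔQ/ΔP)(P̄/Q̄) = (1491/-1.98)(6.01/2100.5).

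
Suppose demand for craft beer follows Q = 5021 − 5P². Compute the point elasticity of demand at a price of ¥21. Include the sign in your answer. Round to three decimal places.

At P = 21, Q = 2816.
dQ/dP = −10P = -210.
ε = (dQ/dP)(P/Q) = (-210)(21/2816).
|ε| > 1, so demand is elastic at this price.

-1.566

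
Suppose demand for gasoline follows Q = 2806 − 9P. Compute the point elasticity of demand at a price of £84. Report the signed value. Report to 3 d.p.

At P = 84, Q = 2050.
dQ/dP = −9.
ε = (dQ/dP)(P/Q) = (-9)(84/2050).

-0.369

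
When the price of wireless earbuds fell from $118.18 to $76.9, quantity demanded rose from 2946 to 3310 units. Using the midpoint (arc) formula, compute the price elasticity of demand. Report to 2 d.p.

-0.27

ΔQ = 3310 − 2946 = 364; ΔP = 76.9 − 118.18 = -41.28.
Midpoints: P̄ = 97.54, Q̄ = 3128.0.
ε = (ΔQ/ΔP)(P̄/Q̄) = (364/-41.28)(97.54/3128.0).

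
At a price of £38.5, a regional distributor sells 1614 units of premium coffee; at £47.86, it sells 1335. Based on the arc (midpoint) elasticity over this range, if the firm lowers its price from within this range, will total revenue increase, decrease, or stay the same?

Arc ε = (-279/9.36)(43.18/1474.5) ≈ -0.873.
|ε| = 0.87 < 1, so demand is inelastic. A price cut therefore reduces total revenue.

decrease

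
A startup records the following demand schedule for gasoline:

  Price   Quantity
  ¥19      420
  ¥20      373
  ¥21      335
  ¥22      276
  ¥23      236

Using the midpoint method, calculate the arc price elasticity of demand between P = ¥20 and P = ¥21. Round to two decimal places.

-2.20

At P = 20, Q = 373; at P = 21, Q = 335.
ΔQ = -38, ΔP = 1. Midpoints: P̄ = 20.50, Q̄ = 354.0.
ε = (ΔQ/ΔP)(P̄/Q̄) = (-38/1)(20.50/354.0).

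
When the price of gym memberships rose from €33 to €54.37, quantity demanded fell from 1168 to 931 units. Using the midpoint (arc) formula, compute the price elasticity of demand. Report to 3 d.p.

ΔQ = 931 − 1168 = -237; ΔP = 54.37 − 33 = 21.37.
Midpoints: P̄ = 43.69, Q̄ = 1049.5.
ε = (ΔQ/ΔP)(P̄/Q̄) = (-237/21.37)(43.69/1049.5).

-0.462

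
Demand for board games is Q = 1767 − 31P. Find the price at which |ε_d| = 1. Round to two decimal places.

28.50

For linear demand Q = a − bP, ε = −bP/(a − bP). |ε| = 1 when bP = a − bP, i.e. P = a/(2b).
P = 1767/(2·31) = 1767/62 = 28.5000.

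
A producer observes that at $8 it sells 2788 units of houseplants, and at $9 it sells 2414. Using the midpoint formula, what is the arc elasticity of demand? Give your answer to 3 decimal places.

ΔQ = 2414 − 2788 = -374; ΔP = 9 − 8 = 1.
Midpoints: P̄ = 8.50, Q̄ = 2601.0.
ε = (ΔQ/ΔP)(P̄/Q̄) = (-374/1)(8.50/2601.0).

-1.222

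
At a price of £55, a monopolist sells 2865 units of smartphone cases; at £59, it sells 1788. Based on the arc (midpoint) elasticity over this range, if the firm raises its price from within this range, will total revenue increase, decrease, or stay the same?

Arc ε = (-1077/4)(57.00/2326.5) ≈ -6.597.
|ε| = 6.60 > 1, so demand is elastic. A price rise therefore reduces total revenue.

decrease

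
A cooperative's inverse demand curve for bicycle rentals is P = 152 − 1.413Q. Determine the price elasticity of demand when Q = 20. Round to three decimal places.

At Q = 20, P = 152 − 1.413(20) = 123.74.
dP/dQ = −1.413, so dQ/dP = 1/(−1.413) = -0.708.
ε = (dQ/dP)(P/Q) = (-0.708)(123.74/20).

-4.379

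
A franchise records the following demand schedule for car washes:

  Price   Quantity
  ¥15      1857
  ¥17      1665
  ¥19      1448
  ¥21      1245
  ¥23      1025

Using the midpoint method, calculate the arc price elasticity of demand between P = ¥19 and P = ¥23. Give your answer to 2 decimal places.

-1.80

At P = 19, Q = 1448; at P = 23, Q = 1025.
ΔQ = -423, ΔP = 4. Midpoints: P̄ = 21.00, Q̄ = 1236.5.
ε = (ΔQ/ΔP)(P̄/Q̄) = (-423/4)(21.00/1236.5).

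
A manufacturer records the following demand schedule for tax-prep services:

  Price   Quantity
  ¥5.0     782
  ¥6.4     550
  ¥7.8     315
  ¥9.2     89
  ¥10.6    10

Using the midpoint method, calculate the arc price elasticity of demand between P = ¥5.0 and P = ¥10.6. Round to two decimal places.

-2.72

At P = 5.0, Q = 782; at P = 10.6, Q = 10.
ΔQ = -772, ΔP = 5.6. Midpoints: P̄ = 7.80, Q̄ = 396.0.
ε = (ΔQ/ΔP)(P̄/Q̄) = (-772/5.6)(7.80/396.0).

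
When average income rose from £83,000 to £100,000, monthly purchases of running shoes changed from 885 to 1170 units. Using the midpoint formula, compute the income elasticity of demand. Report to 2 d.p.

ΔQ = 285, ΔI = 17000. Midpoints: Ī = 91,500, Q̄ = 1027.5.
ε_I = (ΔQ/ΔI)(Ī/Q̄) = (285/17000)(91500/1027.5).

1.49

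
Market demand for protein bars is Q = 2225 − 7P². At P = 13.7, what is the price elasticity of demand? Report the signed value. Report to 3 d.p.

At P = 13.7, Q = 911.170.
dQ/dP = −14P = -191.800.
ε = (dQ/dP)(P/Q) = (-191.800)(13.7/911.170).

-2.884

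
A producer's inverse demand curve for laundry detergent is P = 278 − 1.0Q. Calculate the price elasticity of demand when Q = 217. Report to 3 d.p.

At Q = 217, P = 278 − 1.0(217) = 61.00.
dP/dQ = −1.0, so dQ/dP = 1/(−1.0) = -1.000.
ε = (dQ/dP)(P/Q) = (-1.000)(61.00/217).

-0.281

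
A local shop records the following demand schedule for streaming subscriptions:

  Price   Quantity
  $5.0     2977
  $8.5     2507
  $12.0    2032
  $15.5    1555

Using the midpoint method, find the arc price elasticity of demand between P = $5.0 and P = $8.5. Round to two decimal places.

-0.33

At P = 5.0, Q = 2977; at P = 8.5, Q = 2507.
ΔQ = -470, ΔP = 3.5. Midpoints: P̄ = 6.75, Q̄ = 2742.0.
ε = (ΔQ/ΔP)(P̄/Q̄) = (-470/3.5)(6.75/2742.0).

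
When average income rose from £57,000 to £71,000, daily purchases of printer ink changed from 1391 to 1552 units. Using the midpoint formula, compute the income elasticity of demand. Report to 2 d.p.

0.50

ΔQ = 161, ΔI = 14000. Midpoints: Ī = 64,000, Q̄ = 1471.5.
ε_I = (ΔQ/ΔI)(Ī/Q̄) = (161/14000)(64000/1471.5).
ε_I > 0, so the good is normal.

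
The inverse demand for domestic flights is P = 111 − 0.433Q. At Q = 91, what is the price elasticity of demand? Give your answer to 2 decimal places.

-1.82

At Q = 91, P = 111 − 0.433(91) = 71.60.
dP/dQ = −0.433, so dQ/dP = 1/(−0.433) = -2.309.
ε = (dQ/dP)(P/Q) = (-2.309)(71.60/91).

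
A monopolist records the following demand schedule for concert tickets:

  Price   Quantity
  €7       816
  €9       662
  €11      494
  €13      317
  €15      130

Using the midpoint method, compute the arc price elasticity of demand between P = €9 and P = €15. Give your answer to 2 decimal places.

-2.69

At P = 9, Q = 662; at P = 15, Q = 130.
ΔQ = -532, ΔP = 6. Midpoints: P̄ = 12.00, Q̄ = 396.0.
ε = (ΔQ/ΔP)(P̄/Q̄) = (-532/6)(12.00/396.0).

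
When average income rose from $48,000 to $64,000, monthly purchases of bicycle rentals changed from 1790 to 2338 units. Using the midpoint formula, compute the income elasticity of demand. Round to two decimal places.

ΔQ = 548, ΔI = 16000. Midpoints: Ī = 56,000, Q̄ = 2064.0.
ε_I = (ΔQ/ΔI)(Ī/Q̄) = (548/16000)(56000/2064.0).

0.93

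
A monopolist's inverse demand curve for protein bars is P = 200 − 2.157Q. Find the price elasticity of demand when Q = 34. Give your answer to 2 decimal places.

At Q = 34, P = 200 − 2.157(34) = 126.66.
dP/dQ = −2.157, so dQ/dP = 1/(−2.157) = -0.464.
ε = (dQ/dP)(P/Q) = (-0.464)(126.66/34).

-1.73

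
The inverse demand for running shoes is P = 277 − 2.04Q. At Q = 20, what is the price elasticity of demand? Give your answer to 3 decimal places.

-5.789

At Q = 20, P = 277 − 2.04(20) = 236.20.
dP/dQ = −2.04, so dQ/dP = 1/(−2.04) = -0.490.
ε = (dQ/dP)(P/Q) = (-0.490)(236.20/20).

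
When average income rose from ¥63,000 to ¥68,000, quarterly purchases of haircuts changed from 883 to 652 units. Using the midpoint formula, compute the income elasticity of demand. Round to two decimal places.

ΔQ = -231, ΔI = 5000. Midpoints: Ī = 65,500, Q̄ = 767.5.
ε_I = (ΔQ/ΔI)(Ī/Q̄) = (-231/5000)(65500/767.5).

-3.94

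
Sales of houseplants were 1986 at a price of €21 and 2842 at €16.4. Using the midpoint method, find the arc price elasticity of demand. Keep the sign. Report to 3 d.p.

ΔQ = 2842 − 1986 = 856; ΔP = 16.4 − 21 = -4.6.
Midpoints: P̄ = 18.70, Q̄ = 2414.0.
ε = (ΔQ/ΔP)(P̄/Q̄) = (856/-4.6)(18.70/2414.0).

-1.442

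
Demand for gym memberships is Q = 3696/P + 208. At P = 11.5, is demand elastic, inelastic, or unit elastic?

Q = 529.391, dQ/dP = -27.947.
ε = (dQ/dP)(P/Q) ≈ -0.607.
|ε| = 0.61 < 1.

inelastic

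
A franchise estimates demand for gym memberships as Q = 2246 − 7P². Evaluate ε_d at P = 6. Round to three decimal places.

At P = 6, Q = 1994.
dQ/dP = −14P = -84.
ε = (dQ/dP)(P/Q) = (-84)(6/1994).

-0.253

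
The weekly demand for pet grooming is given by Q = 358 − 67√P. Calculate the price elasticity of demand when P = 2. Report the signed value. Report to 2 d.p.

-0.18

At P = 2, Q = 263.248.
dQ/dP = −67/(2√P) = -23.688.
ε = (dQ/dP)(P/Q) = (-23.688)(2/263.248).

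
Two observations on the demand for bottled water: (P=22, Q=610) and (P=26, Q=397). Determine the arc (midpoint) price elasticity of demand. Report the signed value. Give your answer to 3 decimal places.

-2.538

ΔQ = 397 − 610 = -213; ΔP = 26 − 22 = 4.
Midpoints: P̄ = 24.00, Q̄ = 503.5.
ε = (ΔQ/ΔP)(P̄/Q̄) = (-213/4)(24.00/503.5).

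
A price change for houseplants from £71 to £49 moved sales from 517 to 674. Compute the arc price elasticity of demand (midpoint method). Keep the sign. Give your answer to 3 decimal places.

ΔQ = 674 − 517 = 157; ΔP = 49 − 71 = -22.
Midpoints: P̄ = 60.00, Q̄ = 595.5.
ε = (ΔQ/ΔP)(P̄/Q̄) = (157/-22)(60.00/595.5).

-0.719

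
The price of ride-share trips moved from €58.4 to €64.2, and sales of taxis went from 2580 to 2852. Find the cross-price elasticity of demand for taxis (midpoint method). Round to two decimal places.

1.06

ΔQ_x = 2852 − 2580 = 272; ΔP_y = 64.2 − 58.4 = 5.8.
Midpoints: P̄_y = 61.30, Q̄_x = 2716.0.
ε_xy = (ΔQ_x/ΔP_y)(P̄_y/Q̄_x) = (272/5.8)(61.30/2716.0).
ε_xy > 0, so the goods are substitutes.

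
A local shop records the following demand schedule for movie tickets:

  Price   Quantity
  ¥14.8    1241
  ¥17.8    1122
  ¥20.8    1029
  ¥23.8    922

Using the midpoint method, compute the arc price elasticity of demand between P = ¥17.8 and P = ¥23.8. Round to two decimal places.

At P = 17.8, Q = 1122; at P = 23.8, Q = 922.
ΔQ = -200, ΔP = 6.0. Midpoints: P̄ = 20.80, Q̄ = 1022.0.
ε = (ΔQ/ΔP)(P̄/Q̄) = (-200/6.0)(20.80/1022.0).

-0.68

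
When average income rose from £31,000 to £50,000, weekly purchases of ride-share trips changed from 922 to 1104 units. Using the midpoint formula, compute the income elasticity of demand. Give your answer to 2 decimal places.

ΔQ = 182, ΔI = 19000. Midpoints: Ī = 40,500, Q̄ = 1013.0.
ε_I = (ΔQ/ΔI)(Ī/Q̄) = (182/19000)(40500/1013.0).
ε_I > 0, so the good is normal.

0.38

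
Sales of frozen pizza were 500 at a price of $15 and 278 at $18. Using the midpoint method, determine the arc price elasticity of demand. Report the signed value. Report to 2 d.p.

-3.14

ΔQ = 278 − 500 = -222; ΔP = 18 − 15 = 3.
Midpoints: P̄ = 16.50, Q̄ = 389.0.
ε = (ΔQ/ΔP)(P̄/Q̄) = (-222/3)(16.50/389.0).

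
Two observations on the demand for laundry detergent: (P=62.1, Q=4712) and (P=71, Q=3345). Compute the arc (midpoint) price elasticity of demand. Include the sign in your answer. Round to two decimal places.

ΔQ = 3345 − 4712 = -1367; ΔP = 71 − 62.1 = 8.9.
Midpoints: P̄ = 66.55, Q̄ = 4028.5.
ε = (ΔQ/ΔP)(P̄/Q̄) = (-1367/8.9)(66.55/4028.5).

-2.54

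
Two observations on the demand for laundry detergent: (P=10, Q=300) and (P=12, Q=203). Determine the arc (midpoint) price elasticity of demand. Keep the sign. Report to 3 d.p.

ΔQ = 203 − 300 = -97; ΔP = 12 − 10 = 2.
Midpoints: P̄ = 11.00, Q̄ = 251.5.
ε = (ΔQ/ΔP)(P̄/Q̄) = (-97/2)(11.00/251.5).

-2.121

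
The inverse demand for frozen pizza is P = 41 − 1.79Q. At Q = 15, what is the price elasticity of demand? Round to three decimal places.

-0.527

At Q = 15, P = 41 − 1.79(15) = 14.15.
dP/dQ = −1.79, so dQ/dP = 1/(−1.79) = -0.559.
ε = (dQ/dP)(P/Q) = (-0.559)(14.15/15).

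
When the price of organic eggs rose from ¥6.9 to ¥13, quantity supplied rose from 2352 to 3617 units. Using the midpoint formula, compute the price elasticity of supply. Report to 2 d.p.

0.69

ΔQ = 3617 − 2352 = 1265; ΔP = 13 − 6.9 = 6.1.
Midpoints: P̄ = 9.95, Q̄ = 2984.5.
ε_s = (ΔQ/ΔP)(P̄/Q̄) = (1265/6.1)(9.95/2984.5).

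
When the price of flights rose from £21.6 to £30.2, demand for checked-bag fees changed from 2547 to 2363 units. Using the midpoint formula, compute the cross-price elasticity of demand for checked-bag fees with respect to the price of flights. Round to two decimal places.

ΔQ_x = 2363 − 2547 = -184; ΔP_y = 30.2 − 21.6 = 8.6.
Midpoints: P̄_y = 25.90, Q̄_x = 2455.0.
ε_xy = (ΔQ_x/ΔP_y)(P̄_y/Q̄_x) = (-184/8.6)(25.90/2455.0).
ε_xy < 0, so the goods are complements.

-0.23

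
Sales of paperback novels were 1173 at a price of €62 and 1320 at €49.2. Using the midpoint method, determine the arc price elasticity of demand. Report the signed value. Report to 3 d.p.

-0.512

ΔQ = 1320 − 1173 = 147; ΔP = 49.2 − 62 = -12.8.
Midpoints: P̄ = 55.60, Q̄ = 1246.5.
ε = (ΔQ/ΔP)(P̄/Q̄) = (147/-12.8)(55.60/1246.5).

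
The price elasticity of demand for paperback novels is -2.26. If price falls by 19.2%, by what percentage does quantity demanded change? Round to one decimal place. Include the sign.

43.4%

%ΔQ ≈ ε × %ΔP = (-2.26)(-19.2%) = 43.39%.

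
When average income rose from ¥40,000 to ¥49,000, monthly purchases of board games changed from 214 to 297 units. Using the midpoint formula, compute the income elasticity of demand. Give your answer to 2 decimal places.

ΔQ = 83, ΔI = 9000. Midpoints: Ī = 44,500, Q̄ = 255.5.
ε_I = (ΔQ/ΔI)(Ī/Q̄) = (83/9000)(44500/255.5).

1.61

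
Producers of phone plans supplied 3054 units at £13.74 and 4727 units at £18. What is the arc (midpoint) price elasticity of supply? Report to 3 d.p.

ΔQ = 4727 − 3054 = 1673; ΔP = 18 − 13.74 = 4.26.
Midpoints: P̄ = 15.87, Q̄ = 3890.5.
ε_s = (ΔQ/ΔP)(P̄/Q̄) = (1673/4.26)(15.87/3890.5).

1.602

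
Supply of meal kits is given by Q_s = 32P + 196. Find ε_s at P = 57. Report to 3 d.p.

At P = 57, Q_s = 2020.
dQ_s/dP = 32.
ε_s = (dQ_s/dP)(P/Q_s) = (32)(57/2020).

0.903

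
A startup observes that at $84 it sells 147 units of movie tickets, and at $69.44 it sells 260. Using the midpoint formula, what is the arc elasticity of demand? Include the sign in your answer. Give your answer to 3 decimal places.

ΔQ = 260 − 147 = 113; ΔP = 69.44 − 84 = -14.56.
Midpoints: P̄ = 76.72, Q̄ = 203.5.
ε = (ΔQ/ΔP)(P̄/Q̄) = (113/-14.56)(76.72/203.5).

-2.926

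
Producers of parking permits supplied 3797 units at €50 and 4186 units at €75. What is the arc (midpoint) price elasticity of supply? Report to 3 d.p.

ΔQ = 4186 − 3797 = 389; ΔP = 75 − 50 = 25.
Midpoints: P̄ = 62.50, Q̄ = 3991.5.
ε_s = (ΔQ/ΔP)(P̄/Q̄) = (389/25)(62.50/3991.5).

0.244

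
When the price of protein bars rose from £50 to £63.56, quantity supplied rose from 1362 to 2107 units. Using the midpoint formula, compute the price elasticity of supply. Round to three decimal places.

ΔQ = 2107 − 1362 = 745; ΔP = 63.56 − 50 = 13.56.
Midpoints: P̄ = 56.78, Q̄ = 1734.5.
ε_s = (ΔQ/ΔP)(P̄/Q̄) = (745/13.56)(56.78/1734.5).

1.799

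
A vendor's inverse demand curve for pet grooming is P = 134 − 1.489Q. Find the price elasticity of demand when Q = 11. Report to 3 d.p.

At Q = 11, P = 134 − 1.489(11) = 117.62.
dP/dQ = −1.489, so dQ/dP = 1/(−1.489) = -0.672.
ε = (dQ/dP)(P/Q) = (-0.672)(117.62/11).

-7.181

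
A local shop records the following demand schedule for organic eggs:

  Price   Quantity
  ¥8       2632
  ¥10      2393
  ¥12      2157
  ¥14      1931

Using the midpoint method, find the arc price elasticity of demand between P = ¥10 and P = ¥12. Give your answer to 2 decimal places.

At P = 10, Q = 2393; at P = 12, Q = 2157.
ΔQ = -236, ΔP = 2. Midpoints: P̄ = 11.00, Q̄ = 2275.0.
ε = (ΔQ/ΔP)(P̄/Q̄) = (-236/2)(11.00/2275.0).

-0.57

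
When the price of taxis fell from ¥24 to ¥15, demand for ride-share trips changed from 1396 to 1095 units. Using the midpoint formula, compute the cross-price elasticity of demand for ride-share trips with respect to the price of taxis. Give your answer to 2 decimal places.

0.52

ΔQ_x = 1095 − 1396 = -301; ΔP_y = 15 − 24 = -9.
Midpoints: P̄_y = 19.50, Q̄_x = 1245.5.
ε_xy = (ΔQ_x/ΔP_y)(P̄_y/Q̄_x) = (-301/-9)(19.50/1245.5).
ε_xy > 0, so the goods are substitutes.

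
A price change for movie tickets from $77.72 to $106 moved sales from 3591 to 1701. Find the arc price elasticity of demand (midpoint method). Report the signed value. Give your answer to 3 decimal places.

-2.320

ΔQ = 1701 − 3591 = -1890; ΔP = 106 − 77.72 = 28.28.
Midpoints: P̄ = 91.86, Q̄ = 2646.0.
ε = (ΔQ/ΔP)(P̄/Q̄) = (-1890/28.28)(91.86/2646.0).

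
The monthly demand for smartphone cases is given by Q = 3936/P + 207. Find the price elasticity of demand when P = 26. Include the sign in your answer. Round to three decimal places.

At P = 26, Q = 358.385.
dQ/dP = −3936/P² = -5.822.
ε = (dQ/dP)(P/Q) = (-5.822)(26/358.385).

-0.422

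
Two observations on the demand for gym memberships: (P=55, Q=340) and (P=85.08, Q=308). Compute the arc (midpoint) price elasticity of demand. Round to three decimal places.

-0.230

ΔQ = 308 − 340 = -32; ΔP = 85.08 − 55 = 30.08.
Midpoints: P̄ = 70.04, Q̄ = 324.0.
ε = (ΔQ/ΔP)(P̄/Q̄) = (-32/30.08)(70.04/324.0).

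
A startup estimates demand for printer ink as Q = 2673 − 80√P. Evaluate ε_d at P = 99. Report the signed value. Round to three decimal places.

-0.212

At P = 99, Q = 1877.010.
dQ/dP = −80/(2√P) = -4.020.
ε = (dQ/dP)(P/Q) = (-4.020)(99/1877.010).
|ε| < 1, so demand is inelastic at this price.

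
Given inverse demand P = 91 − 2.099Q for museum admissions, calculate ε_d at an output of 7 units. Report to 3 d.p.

-5.193

At Q = 7, P = 91 − 2.099(7) = 76.31.
dP/dQ = −2.099, so dQ/dP = 1/(−2.099) = -0.476.
ε = (dQ/dP)(P/Q) = (-0.476)(76.31/7).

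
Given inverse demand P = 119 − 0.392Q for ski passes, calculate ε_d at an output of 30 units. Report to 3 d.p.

At Q = 30, P = 119 − 0.392(30) = 107.24.
dP/dQ = −0.392, so dQ/dP = 1/(−0.392) = -2.551.
ε = (dQ/dP)(P/Q) = (-2.551)(107.24/30).

-9.119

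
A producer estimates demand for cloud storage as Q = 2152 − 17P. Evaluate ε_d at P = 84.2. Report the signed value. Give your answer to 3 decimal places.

At P = 84.2, Q = 720.600.
dQ/dP = −17.
ε = (dQ/dP)(P/Q) = (-17)(84.2/720.600).

-1.986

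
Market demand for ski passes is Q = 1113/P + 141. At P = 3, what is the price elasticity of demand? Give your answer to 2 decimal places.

-0.72

At P = 3, Q = 512.
dQ/dP = −1113/P² = -123.667.
ε = (dQ/dP)(P/Q) = (-123.667)(3/512).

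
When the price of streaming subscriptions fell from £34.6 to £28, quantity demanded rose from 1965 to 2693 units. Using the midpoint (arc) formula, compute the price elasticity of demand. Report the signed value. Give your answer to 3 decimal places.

-1.482

ΔQ = 2693 − 1965 = 728; ΔP = 28 − 34.6 = -6.6.
Midpoints: P̄ = 31.30, Q̄ = 2329.0.
ε = (ΔQ/ΔP)(P̄/Q̄) = (728/-6.6)(31.30/2329.0).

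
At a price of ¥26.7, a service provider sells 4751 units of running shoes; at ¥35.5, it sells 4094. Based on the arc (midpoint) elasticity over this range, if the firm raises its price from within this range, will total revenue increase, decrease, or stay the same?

Arc ε = (-657/8.8)(31.10/4422.5) ≈ -0.525.
|ε| = 0.53 < 1, so demand is inelastic. A price rise therefore raises total revenue.

increase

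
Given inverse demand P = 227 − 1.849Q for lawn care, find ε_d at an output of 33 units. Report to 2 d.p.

At Q = 33, P = 227 − 1.849(33) = 165.98.
dP/dQ = −1.849, so dQ/dP = 1/(−1.849) = -0.541.
ε = (dQ/dP)(P/Q) = (-0.541)(165.98/33).

-2.72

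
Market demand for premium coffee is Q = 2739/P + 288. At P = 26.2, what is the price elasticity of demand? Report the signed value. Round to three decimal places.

At P = 26.2, Q = 392.542.
dQ/dP = −2739/P² = -3.990.
ε = (dQ/dP)(P/Q) = (-3.990)(26.2/392.542).

-0.266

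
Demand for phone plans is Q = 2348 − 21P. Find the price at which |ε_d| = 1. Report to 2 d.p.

55.90

For linear demand Q = a − bP, ε = −bP/(a − bP). |ε| = 1 when bP = a − bP, i.e. P = a/(2b).
P = 2348/(2·21) = 2348/42 = 55.9048.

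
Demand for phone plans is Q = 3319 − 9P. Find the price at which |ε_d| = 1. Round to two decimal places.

184.39

For linear demand Q = a − bP, ε = −bP/(a − bP). |ε| = 1 when bP = a − bP, i.e. P = a/(2b).
P = 3319/(2·9) = 3319/18 = 184.3889.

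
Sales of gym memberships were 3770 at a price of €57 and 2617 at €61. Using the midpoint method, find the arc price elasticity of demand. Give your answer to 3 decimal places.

ΔQ = 2617 − 3770 = -1153; ΔP = 61 − 57 = 4.
Midpoints: P̄ = 59.00, Q̄ = 3193.5.
ε = (ΔQ/ΔP)(P̄/Q̄) = (-1153/4)(59.00/3193.5).

-5.325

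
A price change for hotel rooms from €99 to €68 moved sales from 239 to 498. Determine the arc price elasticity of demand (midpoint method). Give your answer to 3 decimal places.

ΔQ = 498 − 239 = 259; ΔP = 68 − 99 = -31.
Midpoints: P̄ = 83.50, Q̄ = 368.5.
ε = (ΔQ/ΔP)(P̄/Q̄) = (259/-31)(83.50/368.5).

-1.893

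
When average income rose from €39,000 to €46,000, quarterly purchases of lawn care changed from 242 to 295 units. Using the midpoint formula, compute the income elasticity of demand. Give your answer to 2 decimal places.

1.20

ΔQ = 53, ΔI = 7000. Midpoints: Ī = 42,500, Q̄ = 268.5.
ε_I = (ΔQ/ΔI)(Ī/Q̄) = (53/7000)(42500/268.5).
ε_I > 0, so the good is normal.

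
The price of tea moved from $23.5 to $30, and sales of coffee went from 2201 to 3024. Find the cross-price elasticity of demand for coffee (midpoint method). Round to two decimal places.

ΔQ_x = 3024 − 2201 = 823; ΔP_y = 30 − 23.5 = 6.5.
Midpoints: P̄_y = 26.75, Q̄_x = 2612.5.
ε_xy = (ΔQ_x/ΔP_y)(P̄_y/Q̄_x) = (823/6.5)(26.75/2612.5).

1.30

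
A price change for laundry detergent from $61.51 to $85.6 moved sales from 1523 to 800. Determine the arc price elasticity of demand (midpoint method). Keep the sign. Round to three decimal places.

ΔQ = 800 − 1523 = -723; ΔP = 85.6 − 61.51 = 24.09.
Midpoints: P̄ = 73.55, Q̄ = 1161.5.
ε = (ΔQ/ΔP)(P̄/Q̄) = (-723/24.09)(73.55/1161.5).

-1.901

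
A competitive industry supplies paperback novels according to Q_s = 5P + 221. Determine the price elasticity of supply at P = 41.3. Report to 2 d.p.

0.48

At P = 41.3, Q_s = 427.50.
dQ_s/dP = 5.
ε_s = (dQ_s/dP)(P/Q_s) = (5)(41.3/427.50).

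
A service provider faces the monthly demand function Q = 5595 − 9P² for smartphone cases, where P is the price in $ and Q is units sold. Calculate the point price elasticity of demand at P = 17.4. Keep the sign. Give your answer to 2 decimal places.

-1.90

At P = 17.4, Q = 2870.160.
dQ/dP = −18P = -313.200.
ε = (dQ/dP)(P/Q) = (-313.200)(17.4/2870.160).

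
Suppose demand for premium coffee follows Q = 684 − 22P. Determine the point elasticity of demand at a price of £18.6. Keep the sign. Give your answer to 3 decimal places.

At P = 18.6, Q = 274.800.
dQ/dP = −22.
ε = (dQ/dP)(P/Q) = (-22)(18.6/274.800).
|ε| > 1, so demand is elastic at this price.

-1.489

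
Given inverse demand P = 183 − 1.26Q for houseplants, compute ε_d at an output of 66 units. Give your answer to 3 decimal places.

-1.201

At Q = 66, P = 183 − 1.26(66) = 99.84.
dP/dQ = −1.26, so dQ/dP = 1/(−1.26) = -0.794.
ε = (dQ/dP)(P/Q) = (-0.794)(99.84/66).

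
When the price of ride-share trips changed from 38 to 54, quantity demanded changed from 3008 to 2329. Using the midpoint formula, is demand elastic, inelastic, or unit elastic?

Arc ε ≈ -0.732.
|ε| = 0.73 < 1.

inelastic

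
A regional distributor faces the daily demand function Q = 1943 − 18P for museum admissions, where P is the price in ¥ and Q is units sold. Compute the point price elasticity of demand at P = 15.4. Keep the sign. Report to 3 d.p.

At P = 15.4, Q = 1665.800.
dQ/dP = −18.
ε = (dQ/dP)(P/Q) = (-18)(15.4/1665.800).
|ε| < 1, so demand is inelastic at this price.

-0.166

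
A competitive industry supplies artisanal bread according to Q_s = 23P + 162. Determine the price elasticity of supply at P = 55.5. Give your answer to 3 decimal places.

At P = 55.5, Q_s = 1438.50.
dQ_s/dP = 23.
ε_s = (dQ_s/dP)(P/Q_s) = (23)(55.5/1438.50).

0.887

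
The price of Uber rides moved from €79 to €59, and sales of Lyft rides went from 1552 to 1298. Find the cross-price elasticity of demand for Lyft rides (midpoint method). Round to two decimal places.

ΔQ_x = 1298 − 1552 = -254; ΔP_y = 59 − 79 = -20.
Midpoints: P̄_y = 69.00, Q̄_x = 1425.0.
ε_xy = (ΔQ_x/ΔP_y)(P̄_y/Q̄_x) = (-254/-20)(69.00/1425.0).
ε_xy > 0, so the goods are substitutes.

0.61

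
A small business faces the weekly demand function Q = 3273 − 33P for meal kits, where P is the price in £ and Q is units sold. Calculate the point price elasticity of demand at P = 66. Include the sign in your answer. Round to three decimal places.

-1.989

At P = 66, Q = 1095.
dQ/dP = −33.
ε = (dQ/dP)(P/Q) = (-33)(66/1095).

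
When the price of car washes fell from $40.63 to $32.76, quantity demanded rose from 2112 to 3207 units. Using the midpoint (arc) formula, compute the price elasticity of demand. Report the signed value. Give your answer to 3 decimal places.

-1.920

ΔQ = 3207 − 2112 = 1095; ΔP = 32.76 − 40.63 = -7.87.
Midpoints: P̄ = 36.70, Q̄ = 2659.5.
ε = (ΔQ/ΔP)(P̄/Q̄) = (1095/-7.87)(36.70/2659.5).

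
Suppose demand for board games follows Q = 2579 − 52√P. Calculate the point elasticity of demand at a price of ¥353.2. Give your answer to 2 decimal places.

-0.31

At P = 353.2, Q = 1601.732.
dQ/dP = −52/(2√P) = -1.383.
ε = (dQ/dP)(P/Q) = (-1.383)(353.2/1601.732).
|ε| < 1, so demand is inelastic at this price.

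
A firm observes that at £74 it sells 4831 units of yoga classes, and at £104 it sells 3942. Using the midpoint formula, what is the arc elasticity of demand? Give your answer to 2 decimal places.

-0.60

ΔQ = 3942 − 4831 = -889; ΔP = 104 − 74 = 30.
Midpoints: P̄ = 89.00, Q̄ = 4386.5.
ε = (ΔQ/ΔP)(P̄/Q̄) = (-889/30)(89.00/4386.5).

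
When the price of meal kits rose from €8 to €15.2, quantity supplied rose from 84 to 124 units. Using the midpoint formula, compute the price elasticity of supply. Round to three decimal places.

0.620

ΔQ = 124 − 84 = 40; ΔP = 15.2 − 8 = 7.2.
Midpoints: P̄ = 11.60, Q̄ = 104.0.
ε_s = (ΔQ/ΔP)(P̄/Q̄) = (40/7.2)(11.60/104.0).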